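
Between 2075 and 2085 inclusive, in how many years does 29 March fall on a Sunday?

2

Day of week of March 29 in each year:
2075: Fri, 2076: Sun ✓, 2077: Mon, 2078: Tue, 2079: Wed, 2080: Fri, 2081: Sat, 2082: Sun ✓, 2083: Mon, 2084: Wed, 2085: Thu
Sundays: 2076, 2082.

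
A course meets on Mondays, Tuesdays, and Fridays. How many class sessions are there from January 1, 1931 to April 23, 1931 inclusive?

January 1, 1931 is a Thursday.
The range spans 113 days (inclusive of both endpoints).
113 = 7 × 16 + 1, so there are 16 full weeks plus 1 extra day.
Each full week contributes 3 days from the set (Mon, Tue, Fri): 16 × 3 = 48.
The 1 extra day is Thu — none qualify.
Total: 48 + 0 = 48.

48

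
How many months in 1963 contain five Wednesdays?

A month has five Wednesdays exactly when Wednesday falls within its first (length − 28) days.
Jan: 31 days, starts Tue → 5 of Tue, Wed, Thu ✓
Feb: 28 days, starts Fri → 5 of (none)
Mar: 31 days, starts Fri → 5 of Fri, Sat, Sun
Apr: 30 days, starts Mon → 5 of Mon, Tue
May: 31 days, starts Wed → 5 of Wed, Thu, Fri ✓
Jun: 30 days, starts Sat → 5 of Sat, Sun
Jul: 31 days, starts Mon → 5 of Mon, Tue, Wed ✓
Aug: 31 days, starts Thu → 5 of Thu, Fri, Sat
Sep: 30 days, starts Sun → 5 of Sun, Mon
Oct: 31 days, starts Tue → 5 of Tue, Wed, Thu ✓
Nov: 30 days, starts Fri → 5 of Fri, Sat
Dec: 31 days, starts Sun → 5 of Sun, Mon, Tue
Months with five Wednesdays: Jan, May, Jul, Oct.

4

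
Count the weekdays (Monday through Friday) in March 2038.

23

2038-03-01 is a Monday.
The range spans 31 days (inclusive of both endpoints).
31 = 7 × 4 + 3, so there are 4 full weeks plus 3 extra days.
Each full week contributes 5 weekdays (Mon–Fri): 4 × 5 = 20.
The 3 extra days are Monday, Tuesday, Wednesday — 3 of them qualify.
Total: 20 + 3 = 23.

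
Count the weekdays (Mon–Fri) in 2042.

261 weekdays

Jan 1, 2042 is a Wednesday.
From Jan 1, 2042 to Dec 31, 2042 is 365 days inclusive.
365 = 7 × 52 + 1, so there are 52 full weeks plus 1 extra day.
Each full week contributes 5 weekdays (Mon–Fri): 52 × 5 = 260.
The 1 extra day is Wednesday — 1 of them qualifies.
Total: 260 + 1 = 261.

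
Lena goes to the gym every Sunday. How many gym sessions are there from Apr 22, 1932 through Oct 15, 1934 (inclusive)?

130

Apr 22, 1932 is a Friday.
From Apr 22, 1932 to Oct 15, 1934 is 907 days inclusive.
907 = 7 × 129 + 4, so there are 129 full weeks plus 4 extra days.
Each full week contributes one Sunday: 129 so far.
The 4 extra days are Friday, Saturday, Sunday, Monday — 1 of them qualifies.
Total: 129 + 1 = 130.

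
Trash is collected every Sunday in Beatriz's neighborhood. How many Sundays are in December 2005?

December 1, 2005 is a Thursday.
The range spans 31 days (inclusive of both endpoints).
31 = 7 × 4 + 3, so there are 4 full weeks plus 3 extra days.
Each full week contributes one Sunday: 4 so far.
The 3 extra days are Thursday, Friday, Saturday — none qualify.
Total: 4 + 0 = 4.

4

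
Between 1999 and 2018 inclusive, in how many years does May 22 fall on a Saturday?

3

Day of week of May 22 in each year:
1999: Sat ✓, 2000: Mon, 2001: Tue, 2002: Wed, 2003: Thu, 2004: Sat ✓, 2005: Sun, 2006: Mon, 2007: Tue, 2008: Thu, 2009: Fri, 2010: Sat ✓, 2011: Sun, 2012: Tue, 2013: Wed, 2014: Thu, 2015: Fri, 2016: Sun, 2017: Mon, 2018: Tue
Saturdays: 1999, 2004, 2010.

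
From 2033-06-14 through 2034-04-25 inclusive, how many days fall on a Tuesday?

46 Tuesdays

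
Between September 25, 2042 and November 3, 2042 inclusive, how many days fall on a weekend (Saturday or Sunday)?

September 25, 2042 is a Thursday.
From September 25, 2042 to November 3, 2042 is 40 days inclusive.
40 = 7 × 5 + 5, so there are 5 full weeks plus 5 extra days.
Each full week contributes 2 weekend days (Sat, Sun): 5 × 2 = 10.
The 5 extra days are Thursday, Friday, Saturday, Sunday, Monday — 2 of them qualify.
Total: 10 + 2 = 12.

12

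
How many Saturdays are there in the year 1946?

52

January 1, 1946 is a Tuesday.
The range spans 365 days (inclusive of both endpoints).
365 = 7 × 52 + 1, so there are 52 full weeks plus 1 extra day.
Each full week contributes one Saturday: 52 so far.
The 1 extra day is Tue — none qualify.
Total: 52 + 0 = 52.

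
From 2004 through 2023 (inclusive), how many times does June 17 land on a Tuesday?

2

Day of week of June 17 in each year:
2004: Thu, 2005: Fri, 2006: Sat, 2007: Sun, 2008: Tue ✓, 2009: Wed, 2010: Thu, 2011: Fri, 2012: Sun, 2013: Mon, 2014: Tue ✓, 2015: Wed, 2016: Fri, 2017: Sat, 2018: Sun, 2019: Mon, 2020: Wed, 2021: Thu, 2022: Fri, 2023: Sat
Tuesdays: 2008, 2014.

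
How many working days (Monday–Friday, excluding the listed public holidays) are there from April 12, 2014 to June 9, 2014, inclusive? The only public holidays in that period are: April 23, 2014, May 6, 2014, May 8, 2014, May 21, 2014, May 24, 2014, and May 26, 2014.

36

April 12, 2014 is a Saturday.
From April 12, 2014 to June 9, 2014 is 59 days inclusive.
59 = 7 × 8 + 3, so there are 8 full weeks plus 3 extra days.
Each full week contributes 5 weekdays (Mon–Fri): 8 × 5 = 40.
The 3 extra days are Saturday, Sunday, Monday — 1 of them qualifies.
Total: 40 + 1 = 41.
Holidays: April 23, 2014 (Wed); May 6, 2014 (Tue); May 8, 2014 (Thu); May 21, 2014 (Wed); May 24, 2014 (Sat); May 26, 2014 (Mon).
5 of the 6 holidays fall on weekdays; the rest are weekends and were already excluded.
Business days: 41 − 5 = 36.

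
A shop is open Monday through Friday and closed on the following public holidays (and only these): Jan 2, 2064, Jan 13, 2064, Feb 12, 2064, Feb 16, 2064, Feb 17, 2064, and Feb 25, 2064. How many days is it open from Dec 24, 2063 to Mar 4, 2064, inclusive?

49

Dec 24, 2063 is a Monday.
That's 72 days from start to end, counting both.
72 = 7 × 10 + 2, so there are 10 full weeks plus 2 extra days.
Each full week contributes 5 weekdays (Mon–Fri): 10 × 5 = 50.
The 2 extra days are Mon, Tue — 2 of them qualify.
Total: 50 + 2 = 52.
Holidays: Jan 2, 2064 (Wed); Jan 13, 2064 (Sun); Feb 12, 2064 (Tue); Feb 16, 2064 (Sat); Feb 17, 2064 (Sun); Feb 25, 2064 (Mon).
3 of the 6 holidays fall on weekdays; the rest are weekends and were already excluded.
Business days: 52 − 3 = 49.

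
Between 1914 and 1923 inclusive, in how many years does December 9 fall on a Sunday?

2

Day of week of December 9 in each year:
1914: Wed, 1915: Thu, 1916: Sat, 1917: Sun ✓, 1918: Mon, 1919: Tue, 1920: Thu, 1921: Fri, 1922: Sat, 1923: Sun ✓
Sundays: 1917, 1923.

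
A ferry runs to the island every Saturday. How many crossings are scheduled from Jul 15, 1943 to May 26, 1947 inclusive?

202 Saturdays

Jul 15, 1943 is a Thursday.
That's 1412 days from start to end, counting both.
1412 = 7 × 201 + 5, so there are 201 full weeks plus 5 extra days.
Each full week contributes one Saturday: 201 so far.
The 5 extra days are Thu, Fri, Sat, Sun, Mon — 1 of them qualifies.
Total: 201 + 1 = 202.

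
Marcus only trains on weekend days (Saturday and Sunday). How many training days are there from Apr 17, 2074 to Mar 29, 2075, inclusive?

Apr 17, 2074 is a Tuesday.
That's 347 days from start to end, counting both.
347 = 7 × 49 + 4, so there are 49 full weeks plus 4 extra days.
Each full week contributes 2 weekend days (Sat, Sun): 49 × 2 = 98.
The 4 extra days are Tuesday, Wednesday, Thursday, Friday — none qualify.
Total: 98 + 0 = 98.

98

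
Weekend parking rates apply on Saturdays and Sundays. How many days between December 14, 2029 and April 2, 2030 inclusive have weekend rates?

December 14, 2029 is a Friday.
That's 110 days from start to end, counting both.
110 = 7 × 15 + 5, so there are 15 full weeks plus 5 extra days.
Each full week contributes 2 weekend days (Sat, Sun): 15 × 2 = 30.
The 5 extra days are Friday, Saturday, Sunday, Monday, Tuesday — 2 of them qualify.
Total: 30 + 2 = 32.

32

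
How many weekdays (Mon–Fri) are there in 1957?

1 January 1957 is a Tuesday.
From 1 January 1957 to 31 December 1957 is 365 days inclusive.
365 = 7 × 52 + 1, so there are 52 full weeks plus 1 extra day.
Each full week contributes 5 weekdays (Mon–Fri): 52 × 5 = 260.
The 1 extra day is Tuesday — 1 of them qualifies.
Total: 260 + 1 = 261.

261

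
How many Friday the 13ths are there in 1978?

2

The 13th falls on a Friday when the month's 13th has weekday Fri.
Jan 13 is Fri ✓; Feb 13 is Mon; Mar 13 is Mon; Apr 13 is Thu; May 13 is Sat; Jun 13 is Tue; Jul 13 is Thu; Aug 13 is Sun; Sep 13 is Wed; Oct 13 is Fri ✓; Nov 13 is Mon; Dec 13 is Wed.
Friday the 13ths: Jan, Oct.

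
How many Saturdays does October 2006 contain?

4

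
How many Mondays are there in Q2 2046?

2046-04-01 is a Sunday.
From 2046-04-01 to 2046-06-30 is 91 days inclusive.
91 = 7 × 13, so the span is exactly 13 full weeks.
Each full week contributes one Monday: 13 so far.
Total: 13.

13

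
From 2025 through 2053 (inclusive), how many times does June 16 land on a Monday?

5

Day of week of June 16 in each year:
2025: Mon ✓, 2026: Tue, 2027: Wed, 2028: Fri, 2029: Sat, 2030: Sun, 2031: Mon ✓, 2032: Wed, 2033: Thu, 2034: Fri, 2035: Sat, 2036: Mon ✓, 2037: Tue, 2038: Wed, 2039: Thu, 2040: Sat, 2041: Sun, 2042: Mon ✓, 2043: Tue, 2044: Thu, 2045: Fri, 2046: Sat, 2047: Sun, 2048: Tue, 2049: Wed, 2050: Thu, 2051: Fri, 2052: Sun, 2053: Mon ✓
Mondays: 2025, 2031, 2036, 2042, 2053.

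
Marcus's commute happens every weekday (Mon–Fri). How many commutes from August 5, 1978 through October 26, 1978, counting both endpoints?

59 weekdays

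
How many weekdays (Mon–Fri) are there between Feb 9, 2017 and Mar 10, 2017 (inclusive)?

Feb 9, 2017 is a Thursday.
From Feb 9, 2017 to Mar 10, 2017 is 30 days inclusive.
30 = 7 × 4 + 2, so there are 4 full weeks plus 2 extra days.
Each full week contributes 5 weekdays (Mon–Fri): 4 × 5 = 20.
The 2 extra days are Thursday, Friday — 2 of them qualify.
Total: 20 + 2 = 22.

22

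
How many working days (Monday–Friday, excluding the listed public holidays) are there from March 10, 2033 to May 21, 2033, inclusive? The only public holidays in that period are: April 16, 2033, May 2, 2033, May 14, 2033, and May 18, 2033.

March 10, 2033 is a Thursday.
That's 73 days from start to end, counting both.
73 = 7 × 10 + 3, so there are 10 full weeks plus 3 extra days.
Each full week contributes 5 weekdays (Mon–Fri): 10 × 5 = 50.
The 3 extra days are Thu, Fri, Sat — 2 of them qualify.
Total: 50 + 2 = 52.
Holidays: April 16, 2033 (Sat); May 2, 2033 (Mon); May 14, 2033 (Sat); May 18, 2033 (Wed).
2 of the 4 holidays fall on weekdays; the rest are weekends and were already excluded.
Business days: 52 − 2 = 50.

50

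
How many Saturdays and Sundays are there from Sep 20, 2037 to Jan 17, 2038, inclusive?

35

Sep 20, 2037 is a Sunday.
That's 120 days from start to end, counting both.
120 = 7 × 17 + 1, so there are 17 full weeks plus 1 extra day.
Each full week contributes 2 weekend days (Sat, Sun): 17 × 2 = 34.
The 1 extra day is Sunday — 1 of them qualifies.
Total: 34 + 1 = 35.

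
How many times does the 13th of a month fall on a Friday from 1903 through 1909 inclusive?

13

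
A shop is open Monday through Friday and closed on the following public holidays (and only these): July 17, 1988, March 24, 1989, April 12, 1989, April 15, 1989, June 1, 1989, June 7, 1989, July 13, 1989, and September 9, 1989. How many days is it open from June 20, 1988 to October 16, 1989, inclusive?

341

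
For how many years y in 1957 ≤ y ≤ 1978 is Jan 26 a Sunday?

4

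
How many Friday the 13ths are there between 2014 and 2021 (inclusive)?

Friday-the-13ths by year:
2014: Jun
2015: Feb, Mar, Nov
2016: May
2017: Jan, Oct
2018: Apr, Jul
2019: Sep, Dec
2020: Mar, Nov
2021: Aug

14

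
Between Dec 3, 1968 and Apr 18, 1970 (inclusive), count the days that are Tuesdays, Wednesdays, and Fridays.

Dec 3, 1968 is a Tuesday.
The range spans 502 days (inclusive of both endpoints).
502 = 7 × 71 + 5, so there are 71 full weeks plus 5 extra days.
Each full week contributes 3 days from the set (Tue, Wed, Fri): 71 × 3 = 213.
The 5 extra days are Tue, Wed, Thu, Fri, Sat — 3 of them qualify.
Total: 213 + 3 = 216.

216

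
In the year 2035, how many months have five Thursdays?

4

A month has five Thursdays exactly when Thursday falls within its first (length − 28) days.
Jan: 31 days, starts Mon → 5 of Mon, Tue, Wed
Feb: 28 days, starts Thu → 5 of (none)
Mar: 31 days, starts Thu → 5 of Thu, Fri, Sat ✓
Apr: 30 days, starts Sun → 5 of Sun, Mon
May: 31 days, starts Tue → 5 of Tue, Wed, Thu ✓
Jun: 30 days, starts Fri → 5 of Fri, Sat
Jul: 31 days, starts Sun → 5 of Sun, Mon, Tue
Aug: 31 days, starts Wed → 5 of Wed, Thu, Fri ✓
Sep: 30 days, starts Sat → 5 of Sat, Sun
Oct: 31 days, starts Mon → 5 of Mon, Tue, Wed
Nov: 30 days, starts Thu → 5 of Thu, Fri ✓
Dec: 31 days, starts Sat → 5 of Sat, Sun, Mon
Months with five Thursdays: Mar, May, Aug, Nov.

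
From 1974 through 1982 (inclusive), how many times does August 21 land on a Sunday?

1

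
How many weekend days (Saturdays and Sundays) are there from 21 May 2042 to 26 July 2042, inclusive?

19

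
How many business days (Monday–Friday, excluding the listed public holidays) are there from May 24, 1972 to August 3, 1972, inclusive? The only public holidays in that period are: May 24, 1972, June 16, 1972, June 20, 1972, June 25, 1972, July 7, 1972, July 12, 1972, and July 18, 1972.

46

May 24, 1972 is a Wednesday.
The range spans 72 days (inclusive of both endpoints).
72 = 7 × 10 + 2, so there are 10 full weeks plus 2 extra days.
Each full week contributes 5 weekdays (Mon–Fri): 10 × 5 = 50.
The 2 extra days are Wed, Thu — 2 of them qualify.
Total: 50 + 2 = 52.
Holidays: May 24, 1972 (Wed); June 16, 1972 (Fri); June 20, 1972 (Tue); June 25, 1972 (Sun); July 7, 1972 (Fri); July 12, 1972 (Wed); July 18, 1972 (Tue).
6 of the 7 holidays fall on weekdays; the rest are weekends and were already excluded.
Business days: 52 − 6 = 46.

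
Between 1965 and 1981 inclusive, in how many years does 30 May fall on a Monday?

2

Day of week of May 30 in each year:
1965: Sun, 1966: Mon ✓, 1967: Tue, 1968: Thu, 1969: Fri, 1970: Sat, 1971: Sun, 1972: Tue, 1973: Wed, 1974: Thu, 1975: Fri, 1976: Sun, 1977: Mon ✓, 1978: Tue, 1979: Wed, 1980: Fri, 1981: Sat
Mondays: 1966, 1977.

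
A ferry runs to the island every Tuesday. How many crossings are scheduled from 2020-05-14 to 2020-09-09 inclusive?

17 Tuesdays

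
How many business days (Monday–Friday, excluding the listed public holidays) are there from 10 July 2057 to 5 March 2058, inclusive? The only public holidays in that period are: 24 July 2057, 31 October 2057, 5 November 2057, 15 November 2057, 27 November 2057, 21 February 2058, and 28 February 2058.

164 business days

10 July 2057 is a Tuesday.
The range spans 239 days (inclusive of both endpoints).
239 = 7 × 34 + 1, so there are 34 full weeks plus 1 extra day.
Each full week contributes 5 weekdays (Mon–Fri): 34 × 5 = 170.
The 1 extra day is Tuesday — 1 of them qualifies.
Total: 170 + 1 = 171.
Holidays: 24 July 2057 (Tue); 31 October 2057 (Wed); 5 November 2057 (Mon); 15 November 2057 (Thu); 27 November 2057 (Tue); 21 February 2058 (Thu); 28 February 2058 (Thu).
All 7 holidays fall on weekdays, so subtract 7.
Business days: 171 − 7 = 164.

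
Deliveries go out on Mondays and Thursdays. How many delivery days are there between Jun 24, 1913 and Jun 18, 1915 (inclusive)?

207

Jun 24, 1913 is a Tuesday.
That's 725 days from start to end, counting both.
725 = 7 × 103 + 4, so there are 103 full weeks plus 4 extra days.
Each full week contributes 2 days from the set (Mon, Thu): 103 × 2 = 206.
The 4 extra days are Tue, Wed, Thu, Fri — 1 of them qualifies.
Total: 206 + 1 = 207.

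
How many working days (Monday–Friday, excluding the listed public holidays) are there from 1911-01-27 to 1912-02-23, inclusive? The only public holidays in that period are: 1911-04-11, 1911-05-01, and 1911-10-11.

1911-01-27 is a Friday.
From 1911-01-27 to 1912-02-23 is 393 days inclusive.
393 = 7 × 56 + 1, so there are 56 full weeks plus 1 extra day.
Each full week contributes 5 weekdays (Mon–Fri): 56 × 5 = 280.
The 1 extra day is Fri — 1 of them qualifies.
Total: 280 + 1 = 281.
Holidays: 1911-04-11 (Tue); 1911-05-01 (Mon); 1911-10-11 (Wed).
All 3 holidays fall on weekdays, so subtract 3.
Business days: 281 − 3 = 278.

278 working days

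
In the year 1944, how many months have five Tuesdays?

4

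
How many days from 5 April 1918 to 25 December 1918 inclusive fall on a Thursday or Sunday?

5 April 1918 is a Friday.
The range spans 265 days (inclusive of both endpoints).
265 = 7 × 37 + 6, so there are 37 full weeks plus 6 extra days.
Each full week contributes 2 days from the set (Thu, Sun): 37 × 2 = 74.
The 6 extra days are Friday, Saturday, Sunday, Monday, Tuesday, Wednesday — 1 of them qualifies.
Total: 74 + 1 = 75.

75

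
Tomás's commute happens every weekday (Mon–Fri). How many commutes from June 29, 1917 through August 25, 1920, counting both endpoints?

June 29, 1917 is a Friday.
From June 29, 1917 to August 25, 1920 is 1154 days inclusive.
1154 = 7 × 164 + 6, so there are 164 full weeks plus 6 extra days.
Each full week contributes 5 weekdays (Mon–Fri): 164 × 5 = 820.
The 6 extra days are Fri, Sat, Sun, Mon, Tue, Wed — 4 of them qualify.
Total: 820 + 4 = 824.

824 weekdays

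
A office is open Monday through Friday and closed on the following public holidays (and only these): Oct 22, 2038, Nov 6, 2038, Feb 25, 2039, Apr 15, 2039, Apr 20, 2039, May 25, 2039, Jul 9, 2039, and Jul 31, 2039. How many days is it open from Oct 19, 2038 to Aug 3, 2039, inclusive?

Oct 19, 2038 is a Tuesday.
That's 289 days from start to end, counting both.
289 = 7 × 41 + 2, so there are 41 full weeks plus 2 extra days.
Each full week contributes 5 weekdays (Mon–Fri): 41 × 5 = 205.
The 2 extra days are Tuesday, Wednesday — 2 of them qualify.
Total: 205 + 2 = 207.
Holidays: Oct 22, 2038 (Fri); Nov 6, 2038 (Sat); Feb 25, 2039 (Fri); Apr 15, 2039 (Fri); Apr 20, 2039 (Wed); May 25, 2039 (Wed); Jul 9, 2039 (Sat); Jul 31, 2039 (Sun).
5 of the 8 holidays fall on weekdays; the rest are weekends and were already excluded.
Business days: 207 − 5 = 202.

202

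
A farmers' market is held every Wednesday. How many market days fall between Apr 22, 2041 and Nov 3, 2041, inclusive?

Apr 22, 2041 is a Monday.
From Apr 22, 2041 to Nov 3, 2041 is 196 days inclusive.
196 = 7 × 28, so the span is exactly 28 full weeks.
Each full week contributes one Wednesday: 28 so far.

28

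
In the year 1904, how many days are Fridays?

53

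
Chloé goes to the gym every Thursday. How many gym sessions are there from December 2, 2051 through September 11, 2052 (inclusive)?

December 2, 2051 is a Saturday.
The range spans 285 days (inclusive of both endpoints).
285 = 7 × 40 + 5, so there are 40 full weeks plus 5 extra days.
Each full week contributes one Thursday: 40 so far.
The 5 extra days are Sat, Sun, Mon, Tue, Wed — none qualify.
Total: 40 + 0 = 40.

40 Thursdays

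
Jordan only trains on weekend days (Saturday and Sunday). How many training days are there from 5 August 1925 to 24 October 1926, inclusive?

128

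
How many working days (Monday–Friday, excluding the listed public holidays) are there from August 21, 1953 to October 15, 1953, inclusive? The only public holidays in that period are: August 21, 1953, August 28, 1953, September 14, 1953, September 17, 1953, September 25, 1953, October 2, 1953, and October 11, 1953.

August 21, 1953 is a Friday.
The range spans 56 days (inclusive of both endpoints).
56 = 7 × 8, so the span is exactly 8 full weeks.
Each full week contributes 5 weekdays (Mon–Fri): 8 × 5 = 40.
Total: 40.
Holidays: August 21, 1953 (Fri); August 28, 1953 (Fri); September 14, 1953 (Mon); September 17, 1953 (Thu); September 25, 1953 (Fri); October 2, 1953 (Fri); October 11, 1953 (Sun).
6 of the 7 holidays fall on weekdays; the rest are weekends and were already excluded.
Business days: 40 − 6 = 34.

34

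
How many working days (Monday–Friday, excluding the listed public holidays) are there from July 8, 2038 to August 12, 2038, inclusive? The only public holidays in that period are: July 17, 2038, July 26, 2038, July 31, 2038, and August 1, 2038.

July 8, 2038 is a Thursday.
The range spans 36 days (inclusive of both endpoints).
36 = 7 × 5 + 1, so there are 5 full weeks plus 1 extra day.
Each full week contributes 5 weekdays (Mon–Fri): 5 × 5 = 25.
The 1 extra day is Thu — 1 of them qualifies.
Total: 25 + 1 = 26.
Holidays: July 17, 2038 (Sat); July 26, 2038 (Mon); July 31, 2038 (Sat); August 1, 2038 (Sun).
1 of the 4 holidays fall on weekdays; the rest are weekends and were already excluded.
Business days: 26 − 1 = 25.

25 working days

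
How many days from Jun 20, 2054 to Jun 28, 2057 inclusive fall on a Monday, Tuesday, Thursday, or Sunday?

632

Jun 20, 2054 is a Saturday.
From Jun 20, 2054 to Jun 28, 2057 is 1105 days inclusive.
1105 = 7 × 157 + 6, so there are 157 full weeks plus 6 extra days.
Each full week contributes 4 days from the set (Mon, Tue, Thu, Sun): 157 × 4 = 628.
The 6 extra days are Sat, Sun, Mon, Tue, Wed, Thu — 4 of them qualify.
Total: 628 + 4 = 632.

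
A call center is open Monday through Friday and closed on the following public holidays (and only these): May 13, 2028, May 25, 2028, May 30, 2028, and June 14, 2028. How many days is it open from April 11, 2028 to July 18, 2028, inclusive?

68

April 11, 2028 is a Tuesday.
The range spans 99 days (inclusive of both endpoints).
99 = 7 × 14 + 1, so there are 14 full weeks plus 1 extra day.
Each full week contributes 5 weekdays (Mon–Fri): 14 × 5 = 70.
The 1 extra day is Tue — 1 of them qualifies.
Total: 70 + 1 = 71.
Holidays: May 13, 2028 (Sat); May 25, 2028 (Thu); May 30, 2028 (Tue); June 14, 2028 (Wed).
3 of the 4 holidays fall on weekdays; the rest are weekends and were already excluded.
Business days: 71 − 3 = 68.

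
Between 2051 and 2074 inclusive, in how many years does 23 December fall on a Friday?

Day of week of December 23 in each year:
2051: Sat, 2052: Mon, 2053: Tue, 2054: Wed, 2055: Thu, 2056: Sat, 2057: Sun, 2058: Mon, 2059: Tue, 2060: Thu, 2061: Fri ✓, 2062: Sat, 2063: Sun, 2064: Tue, 2065: Wed, 2066: Thu, 2067: Fri ✓, 2068: Sun, 2069: Mon, 2070: Tue, 2071: Wed, 2072: Fri ✓, 2073: Sat, 2074: Sun
Fridays: 2061, 2067, 2072.

3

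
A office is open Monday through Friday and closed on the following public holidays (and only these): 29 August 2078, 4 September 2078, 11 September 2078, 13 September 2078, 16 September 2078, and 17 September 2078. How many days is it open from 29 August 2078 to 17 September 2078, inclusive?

29 August 2078 is a Monday.
That's 20 days from start to end, counting both.
20 = 7 × 2 + 6, so there are 2 full weeks plus 6 extra days.
Each full week contributes 5 weekdays (Mon–Fri): 2 × 5 = 10.
The 6 extra days are Monday, Tuesday, Wednesday, Thursday, Friday, Saturday — 5 of them qualify.
Total: 10 + 5 = 15.
Holidays: 29 August 2078 (Mon); 4 September 2078 (Sun); 11 September 2078 (Sun); 13 September 2078 (Tue); 16 September 2078 (Fri); 17 September 2078 (Sat).
3 of the 6 holidays fall on weekdays; the rest are weekends and were already excluded.
Business days: 15 − 3 = 12.

12 working days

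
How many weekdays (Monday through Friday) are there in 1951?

1 January 1951 is a Monday.
That's 365 days from start to end, counting both.
365 = 7 × 52 + 1, so there are 52 full weeks plus 1 extra day.
Each full week contributes 5 weekdays (Mon–Fri): 52 × 5 = 260.
The 1 extra day is Monday — 1 of them qualifies.
Total: 260 + 1 = 261.

261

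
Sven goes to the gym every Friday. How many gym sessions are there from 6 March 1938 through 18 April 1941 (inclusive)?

6 March 1938 is a Sunday.
From 6 March 1938 to 18 April 1941 is 1140 days inclusive.
1140 = 7 × 162 + 6, so there are 162 full weeks plus 6 extra days.
Each full week contributes one Friday: 162 so far.
The 6 extra days are Sun, Mon, Tue, Wed, Thu, Fri — 1 of them qualifies.
Total: 162 + 1 = 163.

163 Fridays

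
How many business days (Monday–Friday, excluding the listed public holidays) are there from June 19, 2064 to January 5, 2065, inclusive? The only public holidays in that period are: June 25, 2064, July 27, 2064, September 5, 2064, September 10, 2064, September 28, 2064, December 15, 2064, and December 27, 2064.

139

June 19, 2064 is a Thursday.
The range spans 201 days (inclusive of both endpoints).
201 = 7 × 28 + 5, so there are 28 full weeks plus 5 extra days.
Each full week contributes 5 weekdays (Mon–Fri): 28 × 5 = 140.
The 5 extra days are Thursday, Friday, Saturday, Sunday, Monday — 3 of them qualify.
Total: 140 + 3 = 143.
Holidays: June 25, 2064 (Wed); July 27, 2064 (Sun); September 5, 2064 (Fri); September 10, 2064 (Wed); September 28, 2064 (Sun); December 15, 2064 (Mon); December 27, 2064 (Sat).
4 of the 7 holidays fall on weekdays; the rest are weekends and were already excluded.
Business days: 143 − 4 = 139.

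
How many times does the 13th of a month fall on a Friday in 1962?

The 13th falls on a Friday when the month's 13th has weekday Fri.
Jan 13 is Sat; Feb 13 is Tue; Mar 13 is Tue; Apr 13 is Fri ✓; May 13 is Sun; Jun 13 is Wed; Jul 13 is Fri ✓; Aug 13 is Mon; Sep 13 is Thu; Oct 13 is Sat; Nov 13 is Tue; Dec 13 is Thu.
Friday the 13ths: Apr, Jul.

2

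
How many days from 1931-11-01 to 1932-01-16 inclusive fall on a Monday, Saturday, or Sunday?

33

1931-11-01 is a Sunday.
The range spans 77 days (inclusive of both endpoints).
77 = 7 × 11, so the span is exactly 11 full weeks.
Each full week contributes 3 days from the set (Mon, Sat, Sun): 11 × 3 = 33.
Total: 33.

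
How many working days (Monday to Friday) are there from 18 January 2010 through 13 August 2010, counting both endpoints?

150 weekdays

18 January 2010 is a Monday.
That's 208 days from start to end, counting both.
208 = 7 × 29 + 5, so there are 29 full weeks plus 5 extra days.
Each full week contributes 5 weekdays (Mon–Fri): 29 × 5 = 145.
The 5 extra days are Monday, Tuesday, Wednesday, Thursday, Friday — 5 of them qualify.
Total: 145 + 5 = 150.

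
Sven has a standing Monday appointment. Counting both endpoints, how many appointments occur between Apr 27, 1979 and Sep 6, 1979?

19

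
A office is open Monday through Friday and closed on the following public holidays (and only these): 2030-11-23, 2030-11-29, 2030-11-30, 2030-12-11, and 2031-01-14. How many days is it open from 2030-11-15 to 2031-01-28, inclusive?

50 working days

2030-11-15 is a Friday.
That's 75 days from start to end, counting both.
75 = 7 × 10 + 5, so there are 10 full weeks plus 5 extra days.
Each full week contributes 5 weekdays (Mon–Fri): 10 × 5 = 50.
The 5 extra days are Friday, Saturday, Sunday, Monday, Tuesday — 3 of them qualify.
Total: 50 + 3 = 53.
Holidays: 2030-11-23 (Sat); 2030-11-29 (Fri); 2030-11-30 (Sat); 2030-12-11 (Wed); 2031-01-14 (Tue).
3 of the 5 holidays fall on weekdays; the rest are weekends and were already excluded.
Business days: 53 − 3 = 50.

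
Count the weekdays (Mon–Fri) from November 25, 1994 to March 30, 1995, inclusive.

90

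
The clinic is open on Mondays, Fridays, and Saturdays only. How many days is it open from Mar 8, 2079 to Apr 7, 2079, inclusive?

13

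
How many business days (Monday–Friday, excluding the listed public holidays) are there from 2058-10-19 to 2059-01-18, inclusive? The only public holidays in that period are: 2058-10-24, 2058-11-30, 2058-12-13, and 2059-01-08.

62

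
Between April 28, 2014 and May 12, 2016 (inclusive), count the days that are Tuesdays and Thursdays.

214

April 28, 2014 is a Monday.
That's 746 days from start to end, counting both.
746 = 7 × 106 + 4, so there are 106 full weeks plus 4 extra days.
Each full week contributes 2 days from the set (Tue, Thu): 106 × 2 = 212.
The 4 extra days are Monday, Tuesday, Wednesday, Thursday — 2 of them qualify.
Total: 212 + 2 = 214.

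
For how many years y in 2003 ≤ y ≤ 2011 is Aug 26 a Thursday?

Day of week of August 26 in each year:
2003: Tue, 2004: Thu ✓, 2005: Fri, 2006: Sat, 2007: Sun, 2008: Tue, 2009: Wed, 2010: Thu ✓, 2011: Fri
Thursdays: 2004, 2010.

2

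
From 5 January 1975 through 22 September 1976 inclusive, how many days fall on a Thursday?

89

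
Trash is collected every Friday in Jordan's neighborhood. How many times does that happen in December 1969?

4

December 1, 1969 is a Monday.
From December 1, 1969 to December 31, 1969 is 31 days inclusive.
31 = 7 × 4 + 3, so there are 4 full weeks plus 3 extra days.
Each full week contributes one Friday: 4 so far.
The 3 extra days are Mon, Tue, Wed — none qualify.
Total: 4 + 0 = 4.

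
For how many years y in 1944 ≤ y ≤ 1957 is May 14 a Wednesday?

Day of week of May 14 in each year:
1944: Sun, 1945: Mon, 1946: Tue, 1947: Wed ✓, 1948: Fri, 1949: Sat, 1950: Sun, 1951: Mon, 1952: Wed ✓, 1953: Thu, 1954: Fri, 1955: Sat, 1956: Mon, 1957: Tue
Wednesdays: 1947, 1952.

2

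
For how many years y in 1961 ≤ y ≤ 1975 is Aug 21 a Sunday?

Day of week of August 21 in each year:
1961: Mon, 1962: Tue, 1963: Wed, 1964: Fri, 1965: Sat, 1966: Sun ✓, 1967: Mon, 1968: Wed, 1969: Thu, 1970: Fri, 1971: Sat, 1972: Mon, 1973: Tue, 1974: Wed, 1975: Thu
Sundays: 1966.

1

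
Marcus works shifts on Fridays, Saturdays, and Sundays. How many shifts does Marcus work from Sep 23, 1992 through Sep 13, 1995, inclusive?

465

Sep 23, 1992 is a Wednesday.
From Sep 23, 1992 to Sep 13, 1995 is 1086 days inclusive.
1086 = 7 × 155 + 1, so there are 155 full weeks plus 1 extra day.
Each full week contributes 3 days from the set (Fri, Sat, Sun): 155 × 3 = 465.
The 1 extra day is Wed — none qualify.
Total: 465 + 0 = 465.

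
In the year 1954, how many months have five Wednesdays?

4

A month has five Wednesdays exactly when Wednesday falls within its first (length − 28) days.
Jan: 31 days, starts Fri → 5 of Fri, Sat, Sun
Feb: 28 days, starts Mon → 5 of (none)
Mar: 31 days, starts Mon → 5 of Mon, Tue, Wed ✓
Apr: 30 days, starts Thu → 5 of Thu, Fri
May: 31 days, starts Sat → 5 of Sat, Sun, Mon
Jun: 30 days, starts Tue → 5 of Tue, Wed ✓
Jul: 31 days, starts Thu → 5 of Thu, Fri, Sat
Aug: 31 days, starts Sun → 5 of Sun, Mon, Tue
Sep: 30 days, starts Wed → 5 of Wed, Thu ✓
Oct: 31 days, starts Fri → 5 of Fri, Sat, Sun
Nov: 30 days, starts Mon → 5 of Mon, Tue
Dec: 31 days, starts Wed → 5 of Wed, Thu, Fri ✓
Months with five Wednesdays: Mar, Jun, Sep, Dec.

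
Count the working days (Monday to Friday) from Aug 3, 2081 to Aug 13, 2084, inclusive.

790

Aug 3, 2081 is a Sunday.
The range spans 1107 days (inclusive of both endpoints).
1107 = 7 × 158 + 1, so there are 158 full weeks plus 1 extra day.
Each full week contributes 5 weekdays (Mon–Fri): 158 × 5 = 790.
The 1 extra day is Sun — none qualify.
Total: 790 + 0 = 790.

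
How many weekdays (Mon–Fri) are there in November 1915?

22

Nov 1, 1915 is a Monday.
The range spans 30 days (inclusive of both endpoints).
30 = 7 × 4 + 2, so there are 4 full weeks plus 2 extra days.
Each full week contributes 5 weekdays (Mon–Fri): 4 × 5 = 20.
The 2 extra days are Monday, Tuesday — 2 of them qualify.
Total: 20 + 2 = 22.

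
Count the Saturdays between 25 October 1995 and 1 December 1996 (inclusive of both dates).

25 October 1995 is a Wednesday.
That's 404 days from start to end, counting both.
404 = 7 × 57 + 5, so there are 57 full weeks plus 5 extra days.
Each full week contributes one Saturday: 57 so far.
The 5 extra days are Wednesday, Thursday, Friday, Saturday, Sunday — 1 of them qualifies.
Total: 57 + 1 = 58.

58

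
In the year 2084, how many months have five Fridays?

A month has five Fridays exactly when Friday falls within its first (length − 28) days.
Jan: 31 days, starts Sat → 5 of Sat, Sun, Mon
Feb: 29 days, starts Tue → 5 of Tue
Mar: 31 days, starts Wed → 5 of Wed, Thu, Fri ✓
Apr: 30 days, starts Sat → 5 of Sat, Sun
May: 31 days, starts Mon → 5 of Mon, Tue, Wed
Jun: 30 days, starts Thu → 5 of Thu, Fri ✓
Jul: 31 days, starts Sat → 5 of Sat, Sun, Mon
Aug: 31 days, starts Tue → 5 of Tue, Wed, Thu
Sep: 30 days, starts Fri → 5 of Fri, Sat ✓
Oct: 31 days, starts Sun → 5 of Sun, Mon, Tue
Nov: 30 days, starts Wed → 5 of Wed, Thu
Dec: 31 days, starts Fri → 5 of Fri, Sat, Sun ✓
Months with five Fridays: Mar, Jun, Sep, Dec.

4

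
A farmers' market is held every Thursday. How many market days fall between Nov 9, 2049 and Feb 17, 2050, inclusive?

15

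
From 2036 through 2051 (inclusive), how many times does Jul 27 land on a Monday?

3

Day of week of July 27 in each year:
2036: Sun, 2037: Mon ✓, 2038: Tue, 2039: Wed, 2040: Fri, 2041: Sat, 2042: Sun, 2043: Mon ✓, 2044: Wed, 2045: Thu, 2046: Fri, 2047: Sat, 2048: Mon ✓, 2049: Tue, 2050: Wed, 2051: Thu
Mondays: 2037, 2043, 2048.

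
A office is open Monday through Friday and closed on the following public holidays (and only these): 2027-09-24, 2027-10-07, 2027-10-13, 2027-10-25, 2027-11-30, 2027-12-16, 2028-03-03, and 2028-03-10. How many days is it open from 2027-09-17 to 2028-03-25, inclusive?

2027-09-17 is a Friday.
From 2027-09-17 to 2028-03-25 is 191 days inclusive.
191 = 7 × 27 + 2, so there are 27 full weeks plus 2 extra days.
Each full week contributes 5 weekdays (Mon–Fri): 27 × 5 = 135.
The 2 extra days are Friday, Saturday — 1 of them qualifies.
Total: 135 + 1 = 136.
Holidays: 2027-09-24 (Fri); 2027-10-07 (Thu); 2027-10-13 (Wed); 2027-10-25 (Mon); 2027-11-30 (Tue); 2027-12-16 (Thu); 2028-03-03 (Fri); 2028-03-10 (Fri).
All 8 holidays fall on weekdays, so subtract 8.
Business days: 136 − 8 = 128.

128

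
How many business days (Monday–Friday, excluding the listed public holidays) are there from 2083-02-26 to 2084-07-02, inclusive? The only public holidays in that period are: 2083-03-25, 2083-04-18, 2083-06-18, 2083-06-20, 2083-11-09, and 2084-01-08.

348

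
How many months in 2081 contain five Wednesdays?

5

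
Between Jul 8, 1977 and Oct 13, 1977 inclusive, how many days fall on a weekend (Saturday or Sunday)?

28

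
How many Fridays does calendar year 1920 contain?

1920-01-01 is a Thursday.
The range spans 366 days (inclusive of both endpoints).
366 = 7 × 52 + 2, so there are 52 full weeks plus 2 extra days.
Each full week contributes one Friday: 52 so far.
The 2 extra days are Thursday, Friday — 1 of them qualifies.
Total: 52 + 1 = 53.

53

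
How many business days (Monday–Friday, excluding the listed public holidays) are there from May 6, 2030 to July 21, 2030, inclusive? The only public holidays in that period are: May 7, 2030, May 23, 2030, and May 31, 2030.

52 business days

May 6, 2030 is a Monday.
The range spans 77 days (inclusive of both endpoints).
77 = 7 × 11, so the span is exactly 11 full weeks.
Each full week contributes 5 weekdays (Mon–Fri): 11 × 5 = 55.
Total: 55.
Holidays: May 7, 2030 (Tue); May 23, 2030 (Thu); May 31, 2030 (Fri).
All 3 holidays fall on weekdays, so subtract 3.
Business days: 55 − 3 = 52.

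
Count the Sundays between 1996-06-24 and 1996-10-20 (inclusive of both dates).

17 Sundays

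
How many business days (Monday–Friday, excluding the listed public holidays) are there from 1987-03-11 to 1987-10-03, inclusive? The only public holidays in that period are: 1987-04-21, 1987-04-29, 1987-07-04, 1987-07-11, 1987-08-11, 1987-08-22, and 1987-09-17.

144 business days

1987-03-11 is a Wednesday.
The range spans 207 days (inclusive of both endpoints).
207 = 7 × 29 + 4, so there are 29 full weeks plus 4 extra days.
Each full week contributes 5 weekdays (Mon–Fri): 29 × 5 = 145.
The 4 extra days are Wed, Thu, Fri, Sat — 3 of them qualify.
Total: 145 + 3 = 148.
Holidays: 1987-04-21 (Tue); 1987-04-29 (Wed); 1987-07-04 (Sat); 1987-07-11 (Sat); 1987-08-11 (Tue); 1987-08-22 (Sat); 1987-09-17 (Thu).
4 of the 7 holidays fall on weekdays; the rest are weekends and were already excluded.
Business days: 148 − 4 = 144.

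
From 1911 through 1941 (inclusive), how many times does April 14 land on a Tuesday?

Day of week of April 14 in each year:
1911: Fri, 1912: Sun, 1913: Mon, 1914: Tue ✓, 1915: Wed, 1916: Fri, 1917: Sat, 1918: Sun, 1919: Mon, 1920: Wed, 1921: Thu, 1922: Fri, 1923: Sat, 1924: Mon, 1925: Tue ✓, 1926: Wed, 1927: Thu, 1928: Sat, 1929: Sun, 1930: Mon, 1931: Tue ✓, 1932: Thu, 1933: Fri, 1934: Sat, 1935: Sun, 1936: Tue ✓, 1937: Wed, 1938: Thu, 1939: Fri, 1940: Sun, 1941: Mon
Tuesdays: 1914, 1925, 1931, 1936.

4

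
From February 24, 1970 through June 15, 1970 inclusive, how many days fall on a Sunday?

16

February 24, 1970 is a Tuesday.
The range spans 112 days (inclusive of both endpoints).
112 = 7 × 16, so the span is exactly 16 full weeks.
Each full week contributes one Sunday: 16 so far.
Total: 16.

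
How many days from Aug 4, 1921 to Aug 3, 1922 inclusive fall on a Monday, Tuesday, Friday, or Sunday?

208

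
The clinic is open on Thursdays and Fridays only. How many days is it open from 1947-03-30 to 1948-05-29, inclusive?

122

1947-03-30 is a Sunday.
The range spans 427 days (inclusive of both endpoints).
427 = 7 × 61, so the span is exactly 61 full weeks.
Each full week contributes 2 days from the set (Thu, Fri): 61 × 2 = 122.
Total: 122.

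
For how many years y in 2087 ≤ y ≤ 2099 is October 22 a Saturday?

2

Day of week of October 22 in each year:
2087: Wed, 2088: Fri, 2089: Sat ✓, 2090: Sun, 2091: Mon, 2092: Wed, 2093: Thu, 2094: Fri, 2095: Sat ✓, 2096: Mon, 2097: Tue, 2098: Wed, 2099: Thu
Saturdays: 2089, 2095.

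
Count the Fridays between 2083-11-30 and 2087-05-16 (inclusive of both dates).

2083-11-30 is a Tuesday.
That's 1264 days from start to end, counting both.
1264 = 7 × 180 + 4, so there are 180 full weeks plus 4 extra days.
Each full week contributes one Friday: 180 so far.
The 4 extra days are Tue, Wed, Thu, Fri — 1 of them qualifies.
Total: 180 + 1 = 181.

181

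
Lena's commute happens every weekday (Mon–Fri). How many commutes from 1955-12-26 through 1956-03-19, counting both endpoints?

1955-12-26 is a Monday.
From 1955-12-26 to 1956-03-19 is 85 days inclusive.
85 = 7 × 12 + 1, so there are 12 full weeks plus 1 extra day.
Each full week contributes 5 weekdays (Mon–Fri): 12 × 5 = 60.
The 1 extra day is Mon — 1 of them qualifies.
Total: 60 + 1 = 61.

61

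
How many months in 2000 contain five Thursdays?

4

A month has five Thursdays exactly when Thursday falls within its first (length − 28) days.
Jan: 31 days, starts Sat → 5 of Sat, Sun, Mon
Feb: 29 days, starts Tue → 5 of Tue
Mar: 31 days, starts Wed → 5 of Wed, Thu, Fri ✓
Apr: 30 days, starts Sat → 5 of Sat, Sun
May: 31 days, starts Mon → 5 of Mon, Tue, Wed
Jun: 30 days, starts Thu → 5 of Thu, Fri ✓
Jul: 31 days, starts Sat → 5 of Sat, Sun, Mon
Aug: 31 days, starts Tue → 5 of Tue, Wed, Thu ✓
Sep: 30 days, starts Fri → 5 of Fri, Sat
Oct: 31 days, starts Sun → 5 of Sun, Mon, Tue
Nov: 30 days, starts Wed → 5 of Wed, Thu ✓
Dec: 31 days, starts Fri → 5 of Fri, Sat, Sun
Months with five Thursdays: Mar, Jun, Aug, Nov.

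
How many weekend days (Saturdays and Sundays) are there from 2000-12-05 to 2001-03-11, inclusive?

2000-12-05 is a Tuesday.
That's 97 days from start to end, counting both.
97 = 7 × 13 + 6, so there are 13 full weeks plus 6 extra days.
Each full week contributes 2 weekend days (Sat, Sun): 13 × 2 = 26.
The 6 extra days are Tuesday, Wednesday, Thursday, Friday, Saturday, Sunday — 2 of them qualify.
Total: 26 + 2 = 28.

28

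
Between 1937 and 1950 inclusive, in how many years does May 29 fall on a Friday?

Day of week of May 29 in each year:
1937: Sat, 1938: Sun, 1939: Mon, 1940: Wed, 1941: Thu, 1942: Fri ✓, 1943: Sat, 1944: Mon, 1945: Tue, 1946: Wed, 1947: Thu, 1948: Sat, 1949: Sun, 1950: Mon
Fridays: 1942.

1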